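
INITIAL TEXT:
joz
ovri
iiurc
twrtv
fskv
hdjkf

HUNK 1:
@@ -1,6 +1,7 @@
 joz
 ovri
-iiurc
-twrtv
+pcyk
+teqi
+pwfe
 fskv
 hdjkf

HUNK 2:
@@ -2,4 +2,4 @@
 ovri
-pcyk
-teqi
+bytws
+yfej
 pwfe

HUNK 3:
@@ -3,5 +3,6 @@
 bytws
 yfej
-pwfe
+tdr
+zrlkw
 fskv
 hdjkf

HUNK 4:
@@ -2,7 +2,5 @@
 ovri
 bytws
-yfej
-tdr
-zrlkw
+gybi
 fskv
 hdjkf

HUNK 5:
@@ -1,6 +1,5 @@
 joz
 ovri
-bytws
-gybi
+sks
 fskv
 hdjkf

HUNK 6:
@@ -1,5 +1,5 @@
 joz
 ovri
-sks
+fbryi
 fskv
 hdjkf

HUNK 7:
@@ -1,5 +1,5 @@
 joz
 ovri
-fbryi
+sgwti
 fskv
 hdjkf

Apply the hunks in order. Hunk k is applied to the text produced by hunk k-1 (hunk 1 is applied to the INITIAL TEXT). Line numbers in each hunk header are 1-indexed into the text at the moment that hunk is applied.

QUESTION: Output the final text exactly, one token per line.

Hunk 1: at line 1 remove [iiurc,twrtv] add [pcyk,teqi,pwfe] -> 7 lines: joz ovri pcyk teqi pwfe fskv hdjkf
Hunk 2: at line 2 remove [pcyk,teqi] add [bytws,yfej] -> 7 lines: joz ovri bytws yfej pwfe fskv hdjkf
Hunk 3: at line 3 remove [pwfe] add [tdr,zrlkw] -> 8 lines: joz ovri bytws yfej tdr zrlkw fskv hdjkf
Hunk 4: at line 2 remove [yfej,tdr,zrlkw] add [gybi] -> 6 lines: joz ovri bytws gybi fskv hdjkf
Hunk 5: at line 1 remove [bytws,gybi] add [sks] -> 5 lines: joz ovri sks fskv hdjkf
Hunk 6: at line 1 remove [sks] add [fbryi] -> 5 lines: joz ovri fbryi fskv hdjkf
Hunk 7: at line 1 remove [fbryi] add [sgwti] -> 5 lines: joz ovri sgwti fskv hdjkf

Answer: joz
ovri
sgwti
fskv
hdjkf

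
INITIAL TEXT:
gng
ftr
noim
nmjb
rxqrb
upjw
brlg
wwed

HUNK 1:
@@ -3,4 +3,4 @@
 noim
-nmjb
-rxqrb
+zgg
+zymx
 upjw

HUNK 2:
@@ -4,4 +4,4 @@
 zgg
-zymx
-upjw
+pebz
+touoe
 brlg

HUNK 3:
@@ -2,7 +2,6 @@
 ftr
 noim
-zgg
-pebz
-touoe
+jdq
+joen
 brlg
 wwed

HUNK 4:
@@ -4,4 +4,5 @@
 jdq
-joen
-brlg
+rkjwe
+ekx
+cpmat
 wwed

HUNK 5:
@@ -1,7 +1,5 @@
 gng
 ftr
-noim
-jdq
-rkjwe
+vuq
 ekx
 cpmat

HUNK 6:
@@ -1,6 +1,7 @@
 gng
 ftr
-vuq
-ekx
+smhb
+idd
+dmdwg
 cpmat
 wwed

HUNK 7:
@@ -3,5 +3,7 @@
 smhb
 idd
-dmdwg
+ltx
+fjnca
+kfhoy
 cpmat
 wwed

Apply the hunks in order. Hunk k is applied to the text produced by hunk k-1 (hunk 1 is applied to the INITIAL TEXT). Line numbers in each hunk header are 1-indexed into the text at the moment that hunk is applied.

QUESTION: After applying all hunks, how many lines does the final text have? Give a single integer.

Hunk 1: at line 3 remove [nmjb,rxqrb] add [zgg,zymx] -> 8 lines: gng ftr noim zgg zymx upjw brlg wwed
Hunk 2: at line 4 remove [zymx,upjw] add [pebz,touoe] -> 8 lines: gng ftr noim zgg pebz touoe brlg wwed
Hunk 3: at line 2 remove [zgg,pebz,touoe] add [jdq,joen] -> 7 lines: gng ftr noim jdq joen brlg wwed
Hunk 4: at line 4 remove [joen,brlg] add [rkjwe,ekx,cpmat] -> 8 lines: gng ftr noim jdq rkjwe ekx cpmat wwed
Hunk 5: at line 1 remove [noim,jdq,rkjwe] add [vuq] -> 6 lines: gng ftr vuq ekx cpmat wwed
Hunk 6: at line 1 remove [vuq,ekx] add [smhb,idd,dmdwg] -> 7 lines: gng ftr smhb idd dmdwg cpmat wwed
Hunk 7: at line 3 remove [dmdwg] add [ltx,fjnca,kfhoy] -> 9 lines: gng ftr smhb idd ltx fjnca kfhoy cpmat wwed
Final line count: 9

Answer: 9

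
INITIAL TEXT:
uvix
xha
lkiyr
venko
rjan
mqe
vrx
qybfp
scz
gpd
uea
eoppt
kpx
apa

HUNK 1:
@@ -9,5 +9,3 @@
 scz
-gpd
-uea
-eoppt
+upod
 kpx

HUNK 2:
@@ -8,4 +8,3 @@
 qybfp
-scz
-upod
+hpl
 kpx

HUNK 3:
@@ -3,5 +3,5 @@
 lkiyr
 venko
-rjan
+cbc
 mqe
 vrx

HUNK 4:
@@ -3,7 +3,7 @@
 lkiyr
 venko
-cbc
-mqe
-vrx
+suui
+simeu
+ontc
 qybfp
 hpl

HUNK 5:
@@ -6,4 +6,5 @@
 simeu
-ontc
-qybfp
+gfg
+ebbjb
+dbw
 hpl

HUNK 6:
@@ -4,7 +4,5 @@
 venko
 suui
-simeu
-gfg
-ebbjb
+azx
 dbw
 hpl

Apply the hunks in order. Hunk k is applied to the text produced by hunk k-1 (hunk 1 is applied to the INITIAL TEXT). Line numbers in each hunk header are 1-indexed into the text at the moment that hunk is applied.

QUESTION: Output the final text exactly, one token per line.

Answer: uvix
xha
lkiyr
venko
suui
azx
dbw
hpl
kpx
apa

Derivation:
Hunk 1: at line 9 remove [gpd,uea,eoppt] add [upod] -> 12 lines: uvix xha lkiyr venko rjan mqe vrx qybfp scz upod kpx apa
Hunk 2: at line 8 remove [scz,upod] add [hpl] -> 11 lines: uvix xha lkiyr venko rjan mqe vrx qybfp hpl kpx apa
Hunk 3: at line 3 remove [rjan] add [cbc] -> 11 lines: uvix xha lkiyr venko cbc mqe vrx qybfp hpl kpx apa
Hunk 4: at line 3 remove [cbc,mqe,vrx] add [suui,simeu,ontc] -> 11 lines: uvix xha lkiyr venko suui simeu ontc qybfp hpl kpx apa
Hunk 5: at line 6 remove [ontc,qybfp] add [gfg,ebbjb,dbw] -> 12 lines: uvix xha lkiyr venko suui simeu gfg ebbjb dbw hpl kpx apa
Hunk 6: at line 4 remove [simeu,gfg,ebbjb] add [azx] -> 10 lines: uvix xha lkiyr venko suui azx dbw hpl kpx apa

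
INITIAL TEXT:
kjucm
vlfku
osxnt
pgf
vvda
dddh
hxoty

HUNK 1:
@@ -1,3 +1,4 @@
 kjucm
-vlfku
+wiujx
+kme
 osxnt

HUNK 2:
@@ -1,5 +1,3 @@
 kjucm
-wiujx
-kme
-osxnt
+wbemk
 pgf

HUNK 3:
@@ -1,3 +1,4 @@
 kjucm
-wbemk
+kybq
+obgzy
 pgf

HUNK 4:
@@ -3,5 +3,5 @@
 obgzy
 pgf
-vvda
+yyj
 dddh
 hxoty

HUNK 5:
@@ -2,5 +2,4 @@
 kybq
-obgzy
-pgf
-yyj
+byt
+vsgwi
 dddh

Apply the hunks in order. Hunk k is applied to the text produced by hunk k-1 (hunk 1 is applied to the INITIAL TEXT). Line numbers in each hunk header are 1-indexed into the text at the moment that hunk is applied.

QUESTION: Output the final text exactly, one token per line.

Hunk 1: at line 1 remove [vlfku] add [wiujx,kme] -> 8 lines: kjucm wiujx kme osxnt pgf vvda dddh hxoty
Hunk 2: at line 1 remove [wiujx,kme,osxnt] add [wbemk] -> 6 lines: kjucm wbemk pgf vvda dddh hxoty
Hunk 3: at line 1 remove [wbemk] add [kybq,obgzy] -> 7 lines: kjucm kybq obgzy pgf vvda dddh hxoty
Hunk 4: at line 3 remove [vvda] add [yyj] -> 7 lines: kjucm kybq obgzy pgf yyj dddh hxoty
Hunk 5: at line 2 remove [obgzy,pgf,yyj] add [byt,vsgwi] -> 6 lines: kjucm kybq byt vsgwi dddh hxoty

Answer: kjucm
kybq
byt
vsgwi
dddh
hxoty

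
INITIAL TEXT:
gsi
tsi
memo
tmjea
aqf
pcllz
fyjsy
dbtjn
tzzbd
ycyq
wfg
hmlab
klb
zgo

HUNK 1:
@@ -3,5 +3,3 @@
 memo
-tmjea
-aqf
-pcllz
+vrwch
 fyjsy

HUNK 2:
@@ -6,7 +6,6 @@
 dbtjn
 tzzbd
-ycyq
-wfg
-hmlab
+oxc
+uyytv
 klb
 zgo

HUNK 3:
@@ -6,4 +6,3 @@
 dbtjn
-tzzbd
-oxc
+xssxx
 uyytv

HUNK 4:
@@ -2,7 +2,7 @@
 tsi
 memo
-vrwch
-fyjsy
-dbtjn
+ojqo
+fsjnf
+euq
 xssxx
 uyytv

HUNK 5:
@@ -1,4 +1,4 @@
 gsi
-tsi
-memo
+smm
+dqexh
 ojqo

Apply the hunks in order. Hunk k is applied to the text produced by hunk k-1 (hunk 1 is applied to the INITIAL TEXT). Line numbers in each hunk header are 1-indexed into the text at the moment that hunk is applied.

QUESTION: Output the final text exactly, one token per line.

Hunk 1: at line 3 remove [tmjea,aqf,pcllz] add [vrwch] -> 12 lines: gsi tsi memo vrwch fyjsy dbtjn tzzbd ycyq wfg hmlab klb zgo
Hunk 2: at line 6 remove [ycyq,wfg,hmlab] add [oxc,uyytv] -> 11 lines: gsi tsi memo vrwch fyjsy dbtjn tzzbd oxc uyytv klb zgo
Hunk 3: at line 6 remove [tzzbd,oxc] add [xssxx] -> 10 lines: gsi tsi memo vrwch fyjsy dbtjn xssxx uyytv klb zgo
Hunk 4: at line 2 remove [vrwch,fyjsy,dbtjn] add [ojqo,fsjnf,euq] -> 10 lines: gsi tsi memo ojqo fsjnf euq xssxx uyytv klb zgo
Hunk 5: at line 1 remove [tsi,memo] add [smm,dqexh] -> 10 lines: gsi smm dqexh ojqo fsjnf euq xssxx uyytv klb zgo

Answer: gsi
smm
dqexh
ojqo
fsjnf
euq
xssxx
uyytv
klb
zgo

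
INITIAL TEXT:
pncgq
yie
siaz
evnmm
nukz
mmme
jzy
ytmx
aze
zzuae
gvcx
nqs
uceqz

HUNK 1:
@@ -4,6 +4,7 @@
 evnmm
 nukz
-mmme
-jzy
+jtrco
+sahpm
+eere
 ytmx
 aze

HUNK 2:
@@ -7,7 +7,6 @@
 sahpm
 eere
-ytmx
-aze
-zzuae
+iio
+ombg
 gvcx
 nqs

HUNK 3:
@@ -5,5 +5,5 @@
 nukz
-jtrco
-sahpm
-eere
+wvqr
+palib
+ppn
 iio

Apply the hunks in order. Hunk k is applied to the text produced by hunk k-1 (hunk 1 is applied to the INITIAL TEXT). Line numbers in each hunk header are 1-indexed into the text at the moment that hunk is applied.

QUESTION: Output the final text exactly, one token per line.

Hunk 1: at line 4 remove [mmme,jzy] add [jtrco,sahpm,eere] -> 14 lines: pncgq yie siaz evnmm nukz jtrco sahpm eere ytmx aze zzuae gvcx nqs uceqz
Hunk 2: at line 7 remove [ytmx,aze,zzuae] add [iio,ombg] -> 13 lines: pncgq yie siaz evnmm nukz jtrco sahpm eere iio ombg gvcx nqs uceqz
Hunk 3: at line 5 remove [jtrco,sahpm,eere] add [wvqr,palib,ppn] -> 13 lines: pncgq yie siaz evnmm nukz wvqr palib ppn iio ombg gvcx nqs uceqz

Answer: pncgq
yie
siaz
evnmm
nukz
wvqr
palib
ppn
iio
ombg
gvcx
nqs
uceqz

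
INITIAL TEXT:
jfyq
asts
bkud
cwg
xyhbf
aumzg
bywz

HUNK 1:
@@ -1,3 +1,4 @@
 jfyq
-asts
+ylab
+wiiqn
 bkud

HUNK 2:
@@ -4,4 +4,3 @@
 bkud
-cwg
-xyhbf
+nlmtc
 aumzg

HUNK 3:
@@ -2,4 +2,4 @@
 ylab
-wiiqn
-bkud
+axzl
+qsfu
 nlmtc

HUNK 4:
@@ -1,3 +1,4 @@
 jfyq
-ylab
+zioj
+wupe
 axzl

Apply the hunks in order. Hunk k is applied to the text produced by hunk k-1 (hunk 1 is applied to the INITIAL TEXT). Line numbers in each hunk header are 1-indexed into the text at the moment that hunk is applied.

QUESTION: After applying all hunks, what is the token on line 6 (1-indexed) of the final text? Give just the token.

Hunk 1: at line 1 remove [asts] add [ylab,wiiqn] -> 8 lines: jfyq ylab wiiqn bkud cwg xyhbf aumzg bywz
Hunk 2: at line 4 remove [cwg,xyhbf] add [nlmtc] -> 7 lines: jfyq ylab wiiqn bkud nlmtc aumzg bywz
Hunk 3: at line 2 remove [wiiqn,bkud] add [axzl,qsfu] -> 7 lines: jfyq ylab axzl qsfu nlmtc aumzg bywz
Hunk 4: at line 1 remove [ylab] add [zioj,wupe] -> 8 lines: jfyq zioj wupe axzl qsfu nlmtc aumzg bywz
Final line 6: nlmtc

Answer: nlmtc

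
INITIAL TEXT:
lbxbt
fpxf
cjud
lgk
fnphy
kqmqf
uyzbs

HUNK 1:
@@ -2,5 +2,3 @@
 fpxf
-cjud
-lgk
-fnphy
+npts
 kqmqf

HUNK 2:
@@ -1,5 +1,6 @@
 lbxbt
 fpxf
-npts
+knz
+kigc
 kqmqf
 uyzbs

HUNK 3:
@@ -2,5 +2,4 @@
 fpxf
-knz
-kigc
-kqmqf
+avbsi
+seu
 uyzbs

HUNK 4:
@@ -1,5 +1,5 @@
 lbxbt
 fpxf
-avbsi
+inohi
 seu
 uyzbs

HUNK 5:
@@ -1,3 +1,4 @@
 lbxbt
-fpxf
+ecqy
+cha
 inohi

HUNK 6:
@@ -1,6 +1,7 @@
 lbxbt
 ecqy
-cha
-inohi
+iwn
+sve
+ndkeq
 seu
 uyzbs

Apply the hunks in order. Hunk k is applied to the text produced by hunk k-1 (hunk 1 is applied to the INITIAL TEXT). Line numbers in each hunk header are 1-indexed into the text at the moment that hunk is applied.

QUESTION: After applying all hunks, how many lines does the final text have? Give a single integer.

Hunk 1: at line 2 remove [cjud,lgk,fnphy] add [npts] -> 5 lines: lbxbt fpxf npts kqmqf uyzbs
Hunk 2: at line 1 remove [npts] add [knz,kigc] -> 6 lines: lbxbt fpxf knz kigc kqmqf uyzbs
Hunk 3: at line 2 remove [knz,kigc,kqmqf] add [avbsi,seu] -> 5 lines: lbxbt fpxf avbsi seu uyzbs
Hunk 4: at line 1 remove [avbsi] add [inohi] -> 5 lines: lbxbt fpxf inohi seu uyzbs
Hunk 5: at line 1 remove [fpxf] add [ecqy,cha] -> 6 lines: lbxbt ecqy cha inohi seu uyzbs
Hunk 6: at line 1 remove [cha,inohi] add [iwn,sve,ndkeq] -> 7 lines: lbxbt ecqy iwn sve ndkeq seu uyzbs
Final line count: 7

Answer: 7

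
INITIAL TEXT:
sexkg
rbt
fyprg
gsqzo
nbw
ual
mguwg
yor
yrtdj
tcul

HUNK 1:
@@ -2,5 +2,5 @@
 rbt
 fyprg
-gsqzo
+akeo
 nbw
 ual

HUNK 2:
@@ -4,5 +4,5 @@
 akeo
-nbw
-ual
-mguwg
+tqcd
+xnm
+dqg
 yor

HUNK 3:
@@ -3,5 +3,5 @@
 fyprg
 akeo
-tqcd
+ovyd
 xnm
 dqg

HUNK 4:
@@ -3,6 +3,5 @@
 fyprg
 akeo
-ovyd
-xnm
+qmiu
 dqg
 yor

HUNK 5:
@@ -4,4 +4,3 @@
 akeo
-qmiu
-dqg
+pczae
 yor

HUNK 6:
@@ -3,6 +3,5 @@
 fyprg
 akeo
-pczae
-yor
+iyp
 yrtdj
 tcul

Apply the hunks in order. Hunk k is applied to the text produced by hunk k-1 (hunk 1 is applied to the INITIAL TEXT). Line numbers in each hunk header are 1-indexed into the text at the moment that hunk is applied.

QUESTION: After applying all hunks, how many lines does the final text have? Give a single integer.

Answer: 7

Derivation:
Hunk 1: at line 2 remove [gsqzo] add [akeo] -> 10 lines: sexkg rbt fyprg akeo nbw ual mguwg yor yrtdj tcul
Hunk 2: at line 4 remove [nbw,ual,mguwg] add [tqcd,xnm,dqg] -> 10 lines: sexkg rbt fyprg akeo tqcd xnm dqg yor yrtdj tcul
Hunk 3: at line 3 remove [tqcd] add [ovyd] -> 10 lines: sexkg rbt fyprg akeo ovyd xnm dqg yor yrtdj tcul
Hunk 4: at line 3 remove [ovyd,xnm] add [qmiu] -> 9 lines: sexkg rbt fyprg akeo qmiu dqg yor yrtdj tcul
Hunk 5: at line 4 remove [qmiu,dqg] add [pczae] -> 8 lines: sexkg rbt fyprg akeo pczae yor yrtdj tcul
Hunk 6: at line 3 remove [pczae,yor] add [iyp] -> 7 lines: sexkg rbt fyprg akeo iyp yrtdj tcul
Final line count: 7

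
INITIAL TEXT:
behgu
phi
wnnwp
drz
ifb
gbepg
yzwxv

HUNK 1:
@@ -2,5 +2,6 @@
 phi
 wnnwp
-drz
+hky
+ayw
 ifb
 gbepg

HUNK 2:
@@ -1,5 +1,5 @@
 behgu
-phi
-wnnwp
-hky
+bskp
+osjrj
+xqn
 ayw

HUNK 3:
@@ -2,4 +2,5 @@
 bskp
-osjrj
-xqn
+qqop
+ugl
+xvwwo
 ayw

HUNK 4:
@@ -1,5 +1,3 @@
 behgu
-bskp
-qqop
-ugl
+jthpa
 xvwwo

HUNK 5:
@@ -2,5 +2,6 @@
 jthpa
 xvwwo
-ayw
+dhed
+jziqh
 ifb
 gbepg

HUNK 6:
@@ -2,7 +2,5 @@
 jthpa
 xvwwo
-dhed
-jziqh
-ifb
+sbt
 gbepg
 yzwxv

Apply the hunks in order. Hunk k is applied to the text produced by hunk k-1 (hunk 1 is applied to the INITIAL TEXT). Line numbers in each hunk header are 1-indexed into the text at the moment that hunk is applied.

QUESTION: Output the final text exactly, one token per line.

Hunk 1: at line 2 remove [drz] add [hky,ayw] -> 8 lines: behgu phi wnnwp hky ayw ifb gbepg yzwxv
Hunk 2: at line 1 remove [phi,wnnwp,hky] add [bskp,osjrj,xqn] -> 8 lines: behgu bskp osjrj xqn ayw ifb gbepg yzwxv
Hunk 3: at line 2 remove [osjrj,xqn] add [qqop,ugl,xvwwo] -> 9 lines: behgu bskp qqop ugl xvwwo ayw ifb gbepg yzwxv
Hunk 4: at line 1 remove [bskp,qqop,ugl] add [jthpa] -> 7 lines: behgu jthpa xvwwo ayw ifb gbepg yzwxv
Hunk 5: at line 2 remove [ayw] add [dhed,jziqh] -> 8 lines: behgu jthpa xvwwo dhed jziqh ifb gbepg yzwxv
Hunk 6: at line 2 remove [dhed,jziqh,ifb] add [sbt] -> 6 lines: behgu jthpa xvwwo sbt gbepg yzwxv

Answer: behgu
jthpa
xvwwo
sbt
gbepg
yzwxv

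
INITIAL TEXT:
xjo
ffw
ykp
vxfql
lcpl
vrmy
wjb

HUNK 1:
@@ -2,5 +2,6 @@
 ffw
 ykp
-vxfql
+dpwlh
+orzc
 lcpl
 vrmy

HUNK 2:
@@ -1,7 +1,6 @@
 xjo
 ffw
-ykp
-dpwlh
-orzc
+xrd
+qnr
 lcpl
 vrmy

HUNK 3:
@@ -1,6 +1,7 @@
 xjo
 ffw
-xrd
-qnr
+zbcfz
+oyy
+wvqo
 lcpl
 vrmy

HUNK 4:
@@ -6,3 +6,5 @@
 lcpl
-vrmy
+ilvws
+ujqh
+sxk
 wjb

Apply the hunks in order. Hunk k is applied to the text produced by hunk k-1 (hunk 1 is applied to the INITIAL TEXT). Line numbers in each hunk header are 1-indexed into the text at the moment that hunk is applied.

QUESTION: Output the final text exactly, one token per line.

Answer: xjo
ffw
zbcfz
oyy
wvqo
lcpl
ilvws
ujqh
sxk
wjb

Derivation:
Hunk 1: at line 2 remove [vxfql] add [dpwlh,orzc] -> 8 lines: xjo ffw ykp dpwlh orzc lcpl vrmy wjb
Hunk 2: at line 1 remove [ykp,dpwlh,orzc] add [xrd,qnr] -> 7 lines: xjo ffw xrd qnr lcpl vrmy wjb
Hunk 3: at line 1 remove [xrd,qnr] add [zbcfz,oyy,wvqo] -> 8 lines: xjo ffw zbcfz oyy wvqo lcpl vrmy wjb
Hunk 4: at line 6 remove [vrmy] add [ilvws,ujqh,sxk] -> 10 lines: xjo ffw zbcfz oyy wvqo lcpl ilvws ujqh sxk wjb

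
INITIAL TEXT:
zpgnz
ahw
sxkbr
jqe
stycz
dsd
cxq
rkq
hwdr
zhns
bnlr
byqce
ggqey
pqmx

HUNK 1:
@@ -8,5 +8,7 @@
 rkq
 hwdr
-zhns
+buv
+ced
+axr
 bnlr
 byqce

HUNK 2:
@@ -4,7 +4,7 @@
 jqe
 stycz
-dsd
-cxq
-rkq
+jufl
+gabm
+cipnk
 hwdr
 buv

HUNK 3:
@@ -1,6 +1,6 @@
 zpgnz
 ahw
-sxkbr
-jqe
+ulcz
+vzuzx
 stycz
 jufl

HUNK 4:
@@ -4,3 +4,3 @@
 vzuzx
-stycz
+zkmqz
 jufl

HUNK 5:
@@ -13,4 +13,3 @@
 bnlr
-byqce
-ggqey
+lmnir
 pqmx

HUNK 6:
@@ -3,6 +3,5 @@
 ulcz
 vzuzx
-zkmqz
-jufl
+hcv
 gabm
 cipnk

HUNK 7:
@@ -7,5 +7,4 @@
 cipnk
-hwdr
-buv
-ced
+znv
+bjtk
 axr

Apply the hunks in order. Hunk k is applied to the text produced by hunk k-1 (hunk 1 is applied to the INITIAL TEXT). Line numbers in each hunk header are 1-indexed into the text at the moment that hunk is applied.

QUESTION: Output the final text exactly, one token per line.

Hunk 1: at line 8 remove [zhns] add [buv,ced,axr] -> 16 lines: zpgnz ahw sxkbr jqe stycz dsd cxq rkq hwdr buv ced axr bnlr byqce ggqey pqmx
Hunk 2: at line 4 remove [dsd,cxq,rkq] add [jufl,gabm,cipnk] -> 16 lines: zpgnz ahw sxkbr jqe stycz jufl gabm cipnk hwdr buv ced axr bnlr byqce ggqey pqmx
Hunk 3: at line 1 remove [sxkbr,jqe] add [ulcz,vzuzx] -> 16 lines: zpgnz ahw ulcz vzuzx stycz jufl gabm cipnk hwdr buv ced axr bnlr byqce ggqey pqmx
Hunk 4: at line 4 remove [stycz] add [zkmqz] -> 16 lines: zpgnz ahw ulcz vzuzx zkmqz jufl gabm cipnk hwdr buv ced axr bnlr byqce ggqey pqmx
Hunk 5: at line 13 remove [byqce,ggqey] add [lmnir] -> 15 lines: zpgnz ahw ulcz vzuzx zkmqz jufl gabm cipnk hwdr buv ced axr bnlr lmnir pqmx
Hunk 6: at line 3 remove [zkmqz,jufl] add [hcv] -> 14 lines: zpgnz ahw ulcz vzuzx hcv gabm cipnk hwdr buv ced axr bnlr lmnir pqmx
Hunk 7: at line 7 remove [hwdr,buv,ced] add [znv,bjtk] -> 13 lines: zpgnz ahw ulcz vzuzx hcv gabm cipnk znv bjtk axr bnlr lmnir pqmx

Answer: zpgnz
ahw
ulcz
vzuzx
hcv
gabm
cipnk
znv
bjtk
axr
bnlr
lmnir
pqmx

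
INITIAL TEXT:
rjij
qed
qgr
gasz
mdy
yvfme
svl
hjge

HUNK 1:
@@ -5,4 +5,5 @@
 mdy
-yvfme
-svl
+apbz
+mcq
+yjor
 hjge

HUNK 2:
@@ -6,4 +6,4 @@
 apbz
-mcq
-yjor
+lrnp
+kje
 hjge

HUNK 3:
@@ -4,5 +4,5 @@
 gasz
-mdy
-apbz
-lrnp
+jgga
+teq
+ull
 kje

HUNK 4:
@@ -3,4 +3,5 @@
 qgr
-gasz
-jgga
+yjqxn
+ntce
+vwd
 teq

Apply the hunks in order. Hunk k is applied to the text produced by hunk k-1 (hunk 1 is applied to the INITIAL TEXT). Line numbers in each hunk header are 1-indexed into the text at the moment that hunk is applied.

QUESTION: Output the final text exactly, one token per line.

Answer: rjij
qed
qgr
yjqxn
ntce
vwd
teq
ull
kje
hjge

Derivation:
Hunk 1: at line 5 remove [yvfme,svl] add [apbz,mcq,yjor] -> 9 lines: rjij qed qgr gasz mdy apbz mcq yjor hjge
Hunk 2: at line 6 remove [mcq,yjor] add [lrnp,kje] -> 9 lines: rjij qed qgr gasz mdy apbz lrnp kje hjge
Hunk 3: at line 4 remove [mdy,apbz,lrnp] add [jgga,teq,ull] -> 9 lines: rjij qed qgr gasz jgga teq ull kje hjge
Hunk 4: at line 3 remove [gasz,jgga] add [yjqxn,ntce,vwd] -> 10 lines: rjij qed qgr yjqxn ntce vwd teq ull kje hjge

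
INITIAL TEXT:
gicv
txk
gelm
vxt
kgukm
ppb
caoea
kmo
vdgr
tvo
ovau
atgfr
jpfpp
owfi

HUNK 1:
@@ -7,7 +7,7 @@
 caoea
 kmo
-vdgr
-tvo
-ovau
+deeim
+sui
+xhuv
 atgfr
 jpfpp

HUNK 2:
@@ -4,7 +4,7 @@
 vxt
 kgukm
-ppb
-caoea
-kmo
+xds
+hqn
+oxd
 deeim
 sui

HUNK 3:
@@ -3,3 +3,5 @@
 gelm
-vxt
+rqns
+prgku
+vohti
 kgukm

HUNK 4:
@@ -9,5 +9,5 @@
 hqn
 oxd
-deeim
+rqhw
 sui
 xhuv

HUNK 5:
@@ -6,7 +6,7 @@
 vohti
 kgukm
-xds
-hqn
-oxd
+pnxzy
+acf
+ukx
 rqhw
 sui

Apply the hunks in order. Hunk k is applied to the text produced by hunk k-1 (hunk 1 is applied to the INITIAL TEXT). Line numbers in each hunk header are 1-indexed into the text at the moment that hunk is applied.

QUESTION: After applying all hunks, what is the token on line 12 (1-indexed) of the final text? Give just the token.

Answer: sui

Derivation:
Hunk 1: at line 7 remove [vdgr,tvo,ovau] add [deeim,sui,xhuv] -> 14 lines: gicv txk gelm vxt kgukm ppb caoea kmo deeim sui xhuv atgfr jpfpp owfi
Hunk 2: at line 4 remove [ppb,caoea,kmo] add [xds,hqn,oxd] -> 14 lines: gicv txk gelm vxt kgukm xds hqn oxd deeim sui xhuv atgfr jpfpp owfi
Hunk 3: at line 3 remove [vxt] add [rqns,prgku,vohti] -> 16 lines: gicv txk gelm rqns prgku vohti kgukm xds hqn oxd deeim sui xhuv atgfr jpfpp owfi
Hunk 4: at line 9 remove [deeim] add [rqhw] -> 16 lines: gicv txk gelm rqns prgku vohti kgukm xds hqn oxd rqhw sui xhuv atgfr jpfpp owfi
Hunk 5: at line 6 remove [xds,hqn,oxd] add [pnxzy,acf,ukx] -> 16 lines: gicv txk gelm rqns prgku vohti kgukm pnxzy acf ukx rqhw sui xhuv atgfr jpfpp owfi
Final line 12: sui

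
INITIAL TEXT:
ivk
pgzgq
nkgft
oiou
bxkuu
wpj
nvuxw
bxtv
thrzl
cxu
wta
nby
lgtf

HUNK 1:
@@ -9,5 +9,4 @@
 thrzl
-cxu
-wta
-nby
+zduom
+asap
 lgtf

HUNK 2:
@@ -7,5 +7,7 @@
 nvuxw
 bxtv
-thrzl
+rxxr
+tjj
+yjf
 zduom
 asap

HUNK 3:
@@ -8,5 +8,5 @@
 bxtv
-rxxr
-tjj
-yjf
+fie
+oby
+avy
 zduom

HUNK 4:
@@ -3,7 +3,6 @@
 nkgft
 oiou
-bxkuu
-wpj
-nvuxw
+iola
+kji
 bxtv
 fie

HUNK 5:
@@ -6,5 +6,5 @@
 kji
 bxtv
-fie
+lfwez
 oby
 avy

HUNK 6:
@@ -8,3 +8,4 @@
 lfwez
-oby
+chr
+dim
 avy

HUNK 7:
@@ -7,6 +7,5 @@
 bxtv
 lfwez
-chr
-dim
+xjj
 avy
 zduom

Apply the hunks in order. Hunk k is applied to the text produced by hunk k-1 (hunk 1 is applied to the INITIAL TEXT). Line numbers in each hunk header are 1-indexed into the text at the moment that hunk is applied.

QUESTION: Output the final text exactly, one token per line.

Answer: ivk
pgzgq
nkgft
oiou
iola
kji
bxtv
lfwez
xjj
avy
zduom
asap
lgtf

Derivation:
Hunk 1: at line 9 remove [cxu,wta,nby] add [zduom,asap] -> 12 lines: ivk pgzgq nkgft oiou bxkuu wpj nvuxw bxtv thrzl zduom asap lgtf
Hunk 2: at line 7 remove [thrzl] add [rxxr,tjj,yjf] -> 14 lines: ivk pgzgq nkgft oiou bxkuu wpj nvuxw bxtv rxxr tjj yjf zduom asap lgtf
Hunk 3: at line 8 remove [rxxr,tjj,yjf] add [fie,oby,avy] -> 14 lines: ivk pgzgq nkgft oiou bxkuu wpj nvuxw bxtv fie oby avy zduom asap lgtf
Hunk 4: at line 3 remove [bxkuu,wpj,nvuxw] add [iola,kji] -> 13 lines: ivk pgzgq nkgft oiou iola kji bxtv fie oby avy zduom asap lgtf
Hunk 5: at line 6 remove [fie] add [lfwez] -> 13 lines: ivk pgzgq nkgft oiou iola kji bxtv lfwez oby avy zduom asap lgtf
Hunk 6: at line 8 remove [oby] add [chr,dim] -> 14 lines: ivk pgzgq nkgft oiou iola kji bxtv lfwez chr dim avy zduom asap lgtf
Hunk 7: at line 7 remove [chr,dim] add [xjj] -> 13 lines: ivk pgzgq nkgft oiou iola kji bxtv lfwez xjj avy zduom asap lgtf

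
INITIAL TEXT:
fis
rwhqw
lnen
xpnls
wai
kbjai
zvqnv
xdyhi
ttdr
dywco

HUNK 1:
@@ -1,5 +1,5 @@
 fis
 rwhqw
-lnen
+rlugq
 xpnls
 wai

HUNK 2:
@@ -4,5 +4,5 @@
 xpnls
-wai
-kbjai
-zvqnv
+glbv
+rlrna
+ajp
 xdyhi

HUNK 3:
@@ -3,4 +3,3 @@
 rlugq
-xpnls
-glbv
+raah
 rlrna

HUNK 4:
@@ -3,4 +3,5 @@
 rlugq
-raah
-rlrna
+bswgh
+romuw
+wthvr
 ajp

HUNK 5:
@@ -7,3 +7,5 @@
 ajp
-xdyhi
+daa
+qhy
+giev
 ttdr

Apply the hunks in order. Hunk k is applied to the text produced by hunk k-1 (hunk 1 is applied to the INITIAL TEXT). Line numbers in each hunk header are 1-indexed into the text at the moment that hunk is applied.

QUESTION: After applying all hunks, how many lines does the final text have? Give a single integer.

Hunk 1: at line 1 remove [lnen] add [rlugq] -> 10 lines: fis rwhqw rlugq xpnls wai kbjai zvqnv xdyhi ttdr dywco
Hunk 2: at line 4 remove [wai,kbjai,zvqnv] add [glbv,rlrna,ajp] -> 10 lines: fis rwhqw rlugq xpnls glbv rlrna ajp xdyhi ttdr dywco
Hunk 3: at line 3 remove [xpnls,glbv] add [raah] -> 9 lines: fis rwhqw rlugq raah rlrna ajp xdyhi ttdr dywco
Hunk 4: at line 3 remove [raah,rlrna] add [bswgh,romuw,wthvr] -> 10 lines: fis rwhqw rlugq bswgh romuw wthvr ajp xdyhi ttdr dywco
Hunk 5: at line 7 remove [xdyhi] add [daa,qhy,giev] -> 12 lines: fis rwhqw rlugq bswgh romuw wthvr ajp daa qhy giev ttdr dywco
Final line count: 12

Answer: 12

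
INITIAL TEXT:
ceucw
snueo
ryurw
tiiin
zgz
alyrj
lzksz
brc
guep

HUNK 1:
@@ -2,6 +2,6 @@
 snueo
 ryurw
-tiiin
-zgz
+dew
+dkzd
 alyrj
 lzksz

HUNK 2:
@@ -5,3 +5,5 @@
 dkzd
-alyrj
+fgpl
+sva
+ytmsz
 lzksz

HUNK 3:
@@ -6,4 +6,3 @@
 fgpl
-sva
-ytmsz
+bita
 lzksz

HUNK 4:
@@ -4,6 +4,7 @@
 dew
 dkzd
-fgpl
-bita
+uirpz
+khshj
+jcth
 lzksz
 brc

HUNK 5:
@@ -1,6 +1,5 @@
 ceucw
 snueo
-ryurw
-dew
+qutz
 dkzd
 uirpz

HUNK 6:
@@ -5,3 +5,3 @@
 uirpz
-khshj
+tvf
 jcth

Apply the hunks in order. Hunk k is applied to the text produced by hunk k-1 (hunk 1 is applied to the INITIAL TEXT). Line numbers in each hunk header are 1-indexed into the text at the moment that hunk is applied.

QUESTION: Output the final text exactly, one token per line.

Hunk 1: at line 2 remove [tiiin,zgz] add [dew,dkzd] -> 9 lines: ceucw snueo ryurw dew dkzd alyrj lzksz brc guep
Hunk 2: at line 5 remove [alyrj] add [fgpl,sva,ytmsz] -> 11 lines: ceucw snueo ryurw dew dkzd fgpl sva ytmsz lzksz brc guep
Hunk 3: at line 6 remove [sva,ytmsz] add [bita] -> 10 lines: ceucw snueo ryurw dew dkzd fgpl bita lzksz brc guep
Hunk 4: at line 4 remove [fgpl,bita] add [uirpz,khshj,jcth] -> 11 lines: ceucw snueo ryurw dew dkzd uirpz khshj jcth lzksz brc guep
Hunk 5: at line 1 remove [ryurw,dew] add [qutz] -> 10 lines: ceucw snueo qutz dkzd uirpz khshj jcth lzksz brc guep
Hunk 6: at line 5 remove [khshj] add [tvf] -> 10 lines: ceucw snueo qutz dkzd uirpz tvf jcth lzksz brc guep

Answer: ceucw
snueo
qutz
dkzd
uirpz
tvf
jcth
lzksz
brc
guep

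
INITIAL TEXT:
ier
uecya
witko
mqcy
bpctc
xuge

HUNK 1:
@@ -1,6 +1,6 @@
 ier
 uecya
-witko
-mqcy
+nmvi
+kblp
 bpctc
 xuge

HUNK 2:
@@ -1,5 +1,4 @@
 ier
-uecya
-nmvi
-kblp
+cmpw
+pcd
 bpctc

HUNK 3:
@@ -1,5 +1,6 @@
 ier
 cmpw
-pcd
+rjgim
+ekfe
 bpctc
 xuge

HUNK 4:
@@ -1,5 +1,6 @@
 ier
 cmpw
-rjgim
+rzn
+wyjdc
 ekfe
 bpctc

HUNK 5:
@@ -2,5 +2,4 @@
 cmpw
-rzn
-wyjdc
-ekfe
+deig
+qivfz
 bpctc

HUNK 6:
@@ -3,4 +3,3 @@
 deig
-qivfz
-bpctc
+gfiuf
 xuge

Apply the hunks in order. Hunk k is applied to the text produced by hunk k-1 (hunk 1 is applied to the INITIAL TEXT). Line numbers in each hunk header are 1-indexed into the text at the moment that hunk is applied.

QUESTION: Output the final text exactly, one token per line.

Hunk 1: at line 1 remove [witko,mqcy] add [nmvi,kblp] -> 6 lines: ier uecya nmvi kblp bpctc xuge
Hunk 2: at line 1 remove [uecya,nmvi,kblp] add [cmpw,pcd] -> 5 lines: ier cmpw pcd bpctc xuge
Hunk 3: at line 1 remove [pcd] add [rjgim,ekfe] -> 6 lines: ier cmpw rjgim ekfe bpctc xuge
Hunk 4: at line 1 remove [rjgim] add [rzn,wyjdc] -> 7 lines: ier cmpw rzn wyjdc ekfe bpctc xuge
Hunk 5: at line 2 remove [rzn,wyjdc,ekfe] add [deig,qivfz] -> 6 lines: ier cmpw deig qivfz bpctc xuge
Hunk 6: at line 3 remove [qivfz,bpctc] add [gfiuf] -> 5 lines: ier cmpw deig gfiuf xuge

Answer: ier
cmpw
deig
gfiuf
xuge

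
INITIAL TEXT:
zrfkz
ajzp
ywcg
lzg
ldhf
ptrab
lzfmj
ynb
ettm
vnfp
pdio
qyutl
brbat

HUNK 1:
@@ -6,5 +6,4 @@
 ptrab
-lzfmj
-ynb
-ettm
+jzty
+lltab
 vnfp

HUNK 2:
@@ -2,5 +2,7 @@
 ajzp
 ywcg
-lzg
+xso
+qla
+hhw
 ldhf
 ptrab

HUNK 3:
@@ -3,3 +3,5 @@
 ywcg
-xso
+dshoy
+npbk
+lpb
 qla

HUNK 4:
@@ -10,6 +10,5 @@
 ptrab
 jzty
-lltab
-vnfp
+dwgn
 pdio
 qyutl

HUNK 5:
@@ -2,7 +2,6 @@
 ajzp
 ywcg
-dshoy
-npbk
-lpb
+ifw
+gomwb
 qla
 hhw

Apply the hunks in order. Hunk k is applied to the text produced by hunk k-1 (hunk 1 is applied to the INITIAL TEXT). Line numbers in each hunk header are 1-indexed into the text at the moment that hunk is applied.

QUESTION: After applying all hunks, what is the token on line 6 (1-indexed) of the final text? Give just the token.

Answer: qla

Derivation:
Hunk 1: at line 6 remove [lzfmj,ynb,ettm] add [jzty,lltab] -> 12 lines: zrfkz ajzp ywcg lzg ldhf ptrab jzty lltab vnfp pdio qyutl brbat
Hunk 2: at line 2 remove [lzg] add [xso,qla,hhw] -> 14 lines: zrfkz ajzp ywcg xso qla hhw ldhf ptrab jzty lltab vnfp pdio qyutl brbat
Hunk 3: at line 3 remove [xso] add [dshoy,npbk,lpb] -> 16 lines: zrfkz ajzp ywcg dshoy npbk lpb qla hhw ldhf ptrab jzty lltab vnfp pdio qyutl brbat
Hunk 4: at line 10 remove [lltab,vnfp] add [dwgn] -> 15 lines: zrfkz ajzp ywcg dshoy npbk lpb qla hhw ldhf ptrab jzty dwgn pdio qyutl brbat
Hunk 5: at line 2 remove [dshoy,npbk,lpb] add [ifw,gomwb] -> 14 lines: zrfkz ajzp ywcg ifw gomwb qla hhw ldhf ptrab jzty dwgn pdio qyutl brbat
Final line 6: qla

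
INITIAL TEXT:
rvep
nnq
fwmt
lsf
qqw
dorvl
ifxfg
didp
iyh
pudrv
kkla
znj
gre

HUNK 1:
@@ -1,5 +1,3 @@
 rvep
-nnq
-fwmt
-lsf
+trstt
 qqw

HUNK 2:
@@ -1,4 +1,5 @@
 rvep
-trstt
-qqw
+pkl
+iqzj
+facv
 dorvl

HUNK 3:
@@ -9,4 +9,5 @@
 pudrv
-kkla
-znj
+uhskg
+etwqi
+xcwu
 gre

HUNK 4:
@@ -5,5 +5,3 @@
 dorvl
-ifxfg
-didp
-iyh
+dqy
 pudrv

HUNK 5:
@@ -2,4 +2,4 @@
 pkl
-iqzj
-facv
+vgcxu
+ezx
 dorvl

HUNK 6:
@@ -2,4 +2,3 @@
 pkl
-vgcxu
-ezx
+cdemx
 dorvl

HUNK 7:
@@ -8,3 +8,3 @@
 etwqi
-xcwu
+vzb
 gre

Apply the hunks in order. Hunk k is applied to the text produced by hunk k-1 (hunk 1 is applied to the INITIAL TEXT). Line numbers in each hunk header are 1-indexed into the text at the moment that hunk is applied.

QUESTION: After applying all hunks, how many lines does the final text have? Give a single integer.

Hunk 1: at line 1 remove [nnq,fwmt,lsf] add [trstt] -> 11 lines: rvep trstt qqw dorvl ifxfg didp iyh pudrv kkla znj gre
Hunk 2: at line 1 remove [trstt,qqw] add [pkl,iqzj,facv] -> 12 lines: rvep pkl iqzj facv dorvl ifxfg didp iyh pudrv kkla znj gre
Hunk 3: at line 9 remove [kkla,znj] add [uhskg,etwqi,xcwu] -> 13 lines: rvep pkl iqzj facv dorvl ifxfg didp iyh pudrv uhskg etwqi xcwu gre
Hunk 4: at line 5 remove [ifxfg,didp,iyh] add [dqy] -> 11 lines: rvep pkl iqzj facv dorvl dqy pudrv uhskg etwqi xcwu gre
Hunk 5: at line 2 remove [iqzj,facv] add [vgcxu,ezx] -> 11 lines: rvep pkl vgcxu ezx dorvl dqy pudrv uhskg etwqi xcwu gre
Hunk 6: at line 2 remove [vgcxu,ezx] add [cdemx] -> 10 lines: rvep pkl cdemx dorvl dqy pudrv uhskg etwqi xcwu gre
Hunk 7: at line 8 remove [xcwu] add [vzb] -> 10 lines: rvep pkl cdemx dorvl dqy pudrv uhskg etwqi vzb gre
Final line count: 10

Answer: 10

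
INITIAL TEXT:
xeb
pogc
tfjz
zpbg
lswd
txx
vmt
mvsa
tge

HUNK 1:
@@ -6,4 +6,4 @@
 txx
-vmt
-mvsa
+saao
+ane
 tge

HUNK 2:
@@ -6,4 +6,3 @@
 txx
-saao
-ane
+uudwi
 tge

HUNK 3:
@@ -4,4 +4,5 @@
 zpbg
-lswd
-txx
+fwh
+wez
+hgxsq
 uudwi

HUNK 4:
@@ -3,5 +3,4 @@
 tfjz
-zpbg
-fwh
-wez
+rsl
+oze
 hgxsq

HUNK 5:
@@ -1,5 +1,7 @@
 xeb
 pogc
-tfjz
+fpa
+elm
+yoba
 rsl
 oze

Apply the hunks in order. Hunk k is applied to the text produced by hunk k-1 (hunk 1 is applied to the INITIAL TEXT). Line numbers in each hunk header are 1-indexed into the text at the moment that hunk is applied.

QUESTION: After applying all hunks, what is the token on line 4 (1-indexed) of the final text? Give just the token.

Answer: elm

Derivation:
Hunk 1: at line 6 remove [vmt,mvsa] add [saao,ane] -> 9 lines: xeb pogc tfjz zpbg lswd txx saao ane tge
Hunk 2: at line 6 remove [saao,ane] add [uudwi] -> 8 lines: xeb pogc tfjz zpbg lswd txx uudwi tge
Hunk 3: at line 4 remove [lswd,txx] add [fwh,wez,hgxsq] -> 9 lines: xeb pogc tfjz zpbg fwh wez hgxsq uudwi tge
Hunk 4: at line 3 remove [zpbg,fwh,wez] add [rsl,oze] -> 8 lines: xeb pogc tfjz rsl oze hgxsq uudwi tge
Hunk 5: at line 1 remove [tfjz] add [fpa,elm,yoba] -> 10 lines: xeb pogc fpa elm yoba rsl oze hgxsq uudwi tge
Final line 4: elm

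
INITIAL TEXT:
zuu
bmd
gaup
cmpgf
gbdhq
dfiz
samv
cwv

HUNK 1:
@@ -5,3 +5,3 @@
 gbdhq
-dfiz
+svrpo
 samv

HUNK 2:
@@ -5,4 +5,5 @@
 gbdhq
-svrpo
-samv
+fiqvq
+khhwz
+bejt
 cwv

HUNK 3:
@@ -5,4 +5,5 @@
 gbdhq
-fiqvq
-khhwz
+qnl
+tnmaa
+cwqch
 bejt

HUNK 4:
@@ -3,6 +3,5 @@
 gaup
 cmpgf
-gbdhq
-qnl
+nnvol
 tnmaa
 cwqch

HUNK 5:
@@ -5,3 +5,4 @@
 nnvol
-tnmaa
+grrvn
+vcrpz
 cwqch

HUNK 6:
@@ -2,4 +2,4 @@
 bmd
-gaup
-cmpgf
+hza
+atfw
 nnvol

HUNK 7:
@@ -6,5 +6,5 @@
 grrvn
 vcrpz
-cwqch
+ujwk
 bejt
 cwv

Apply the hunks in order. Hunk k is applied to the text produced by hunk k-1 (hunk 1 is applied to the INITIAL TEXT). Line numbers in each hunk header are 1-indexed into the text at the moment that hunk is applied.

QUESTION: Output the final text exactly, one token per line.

Answer: zuu
bmd
hza
atfw
nnvol
grrvn
vcrpz
ujwk
bejt
cwv

Derivation:
Hunk 1: at line 5 remove [dfiz] add [svrpo] -> 8 lines: zuu bmd gaup cmpgf gbdhq svrpo samv cwv
Hunk 2: at line 5 remove [svrpo,samv] add [fiqvq,khhwz,bejt] -> 9 lines: zuu bmd gaup cmpgf gbdhq fiqvq khhwz bejt cwv
Hunk 3: at line 5 remove [fiqvq,khhwz] add [qnl,tnmaa,cwqch] -> 10 lines: zuu bmd gaup cmpgf gbdhq qnl tnmaa cwqch bejt cwv
Hunk 4: at line 3 remove [gbdhq,qnl] add [nnvol] -> 9 lines: zuu bmd gaup cmpgf nnvol tnmaa cwqch bejt cwv
Hunk 5: at line 5 remove [tnmaa] add [grrvn,vcrpz] -> 10 lines: zuu bmd gaup cmpgf nnvol grrvn vcrpz cwqch bejt cwv
Hunk 6: at line 2 remove [gaup,cmpgf] add [hza,atfw] -> 10 lines: zuu bmd hza atfw nnvol grrvn vcrpz cwqch bejt cwv
Hunk 7: at line 6 remove [cwqch] add [ujwk] -> 10 lines: zuu bmd hza atfw nnvol grrvn vcrpz ujwk bejt cwv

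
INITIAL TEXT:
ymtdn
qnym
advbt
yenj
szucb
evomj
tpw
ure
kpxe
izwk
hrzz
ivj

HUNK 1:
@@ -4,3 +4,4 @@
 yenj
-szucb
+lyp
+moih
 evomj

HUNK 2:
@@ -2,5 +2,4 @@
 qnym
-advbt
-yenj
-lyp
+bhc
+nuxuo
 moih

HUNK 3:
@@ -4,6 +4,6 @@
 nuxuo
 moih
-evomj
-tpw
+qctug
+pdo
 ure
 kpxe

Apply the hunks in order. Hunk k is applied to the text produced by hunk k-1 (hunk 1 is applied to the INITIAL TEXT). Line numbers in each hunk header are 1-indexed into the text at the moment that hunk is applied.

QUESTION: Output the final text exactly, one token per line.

Answer: ymtdn
qnym
bhc
nuxuo
moih
qctug
pdo
ure
kpxe
izwk
hrzz
ivj

Derivation:
Hunk 1: at line 4 remove [szucb] add [lyp,moih] -> 13 lines: ymtdn qnym advbt yenj lyp moih evomj tpw ure kpxe izwk hrzz ivj
Hunk 2: at line 2 remove [advbt,yenj,lyp] add [bhc,nuxuo] -> 12 lines: ymtdn qnym bhc nuxuo moih evomj tpw ure kpxe izwk hrzz ivj
Hunk 3: at line 4 remove [evomj,tpw] add [qctug,pdo] -> 12 lines: ymtdn qnym bhc nuxuo moih qctug pdo ure kpxe izwk hrzz ivj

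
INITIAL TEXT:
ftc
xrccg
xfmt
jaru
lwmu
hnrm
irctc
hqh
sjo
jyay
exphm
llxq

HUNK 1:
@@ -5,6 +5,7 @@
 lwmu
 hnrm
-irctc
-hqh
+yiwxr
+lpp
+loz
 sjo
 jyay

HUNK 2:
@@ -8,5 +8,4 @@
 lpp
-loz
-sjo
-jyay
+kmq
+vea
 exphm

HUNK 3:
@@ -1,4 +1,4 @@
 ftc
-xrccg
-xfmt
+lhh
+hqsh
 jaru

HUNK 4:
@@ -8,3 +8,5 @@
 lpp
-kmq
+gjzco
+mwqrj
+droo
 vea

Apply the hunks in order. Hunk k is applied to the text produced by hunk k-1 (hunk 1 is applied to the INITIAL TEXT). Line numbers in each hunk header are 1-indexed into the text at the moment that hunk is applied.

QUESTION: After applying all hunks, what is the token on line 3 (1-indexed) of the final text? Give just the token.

Hunk 1: at line 5 remove [irctc,hqh] add [yiwxr,lpp,loz] -> 13 lines: ftc xrccg xfmt jaru lwmu hnrm yiwxr lpp loz sjo jyay exphm llxq
Hunk 2: at line 8 remove [loz,sjo,jyay] add [kmq,vea] -> 12 lines: ftc xrccg xfmt jaru lwmu hnrm yiwxr lpp kmq vea exphm llxq
Hunk 3: at line 1 remove [xrccg,xfmt] add [lhh,hqsh] -> 12 lines: ftc lhh hqsh jaru lwmu hnrm yiwxr lpp kmq vea exphm llxq
Hunk 4: at line 8 remove [kmq] add [gjzco,mwqrj,droo] -> 14 lines: ftc lhh hqsh jaru lwmu hnrm yiwxr lpp gjzco mwqrj droo vea exphm llxq
Final line 3: hqsh

Answer: hqsh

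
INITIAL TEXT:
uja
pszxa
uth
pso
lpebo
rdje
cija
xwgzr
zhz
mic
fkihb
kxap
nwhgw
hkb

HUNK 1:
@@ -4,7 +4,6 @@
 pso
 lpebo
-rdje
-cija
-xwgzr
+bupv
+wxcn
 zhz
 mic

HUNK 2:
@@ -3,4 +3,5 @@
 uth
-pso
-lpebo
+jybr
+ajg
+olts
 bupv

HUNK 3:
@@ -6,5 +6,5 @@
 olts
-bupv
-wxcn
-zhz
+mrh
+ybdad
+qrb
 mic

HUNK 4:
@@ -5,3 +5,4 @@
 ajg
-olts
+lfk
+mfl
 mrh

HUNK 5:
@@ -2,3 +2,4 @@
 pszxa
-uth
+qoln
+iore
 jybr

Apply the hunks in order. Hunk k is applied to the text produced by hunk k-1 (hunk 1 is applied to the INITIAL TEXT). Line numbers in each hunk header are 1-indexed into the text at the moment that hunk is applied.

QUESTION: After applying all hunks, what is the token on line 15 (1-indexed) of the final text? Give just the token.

Hunk 1: at line 4 remove [rdje,cija,xwgzr] add [bupv,wxcn] -> 13 lines: uja pszxa uth pso lpebo bupv wxcn zhz mic fkihb kxap nwhgw hkb
Hunk 2: at line 3 remove [pso,lpebo] add [jybr,ajg,olts] -> 14 lines: uja pszxa uth jybr ajg olts bupv wxcn zhz mic fkihb kxap nwhgw hkb
Hunk 3: at line 6 remove [bupv,wxcn,zhz] add [mrh,ybdad,qrb] -> 14 lines: uja pszxa uth jybr ajg olts mrh ybdad qrb mic fkihb kxap nwhgw hkb
Hunk 4: at line 5 remove [olts] add [lfk,mfl] -> 15 lines: uja pszxa uth jybr ajg lfk mfl mrh ybdad qrb mic fkihb kxap nwhgw hkb
Hunk 5: at line 2 remove [uth] add [qoln,iore] -> 16 lines: uja pszxa qoln iore jybr ajg lfk mfl mrh ybdad qrb mic fkihb kxap nwhgw hkb
Final line 15: nwhgw

Answer: nwhgw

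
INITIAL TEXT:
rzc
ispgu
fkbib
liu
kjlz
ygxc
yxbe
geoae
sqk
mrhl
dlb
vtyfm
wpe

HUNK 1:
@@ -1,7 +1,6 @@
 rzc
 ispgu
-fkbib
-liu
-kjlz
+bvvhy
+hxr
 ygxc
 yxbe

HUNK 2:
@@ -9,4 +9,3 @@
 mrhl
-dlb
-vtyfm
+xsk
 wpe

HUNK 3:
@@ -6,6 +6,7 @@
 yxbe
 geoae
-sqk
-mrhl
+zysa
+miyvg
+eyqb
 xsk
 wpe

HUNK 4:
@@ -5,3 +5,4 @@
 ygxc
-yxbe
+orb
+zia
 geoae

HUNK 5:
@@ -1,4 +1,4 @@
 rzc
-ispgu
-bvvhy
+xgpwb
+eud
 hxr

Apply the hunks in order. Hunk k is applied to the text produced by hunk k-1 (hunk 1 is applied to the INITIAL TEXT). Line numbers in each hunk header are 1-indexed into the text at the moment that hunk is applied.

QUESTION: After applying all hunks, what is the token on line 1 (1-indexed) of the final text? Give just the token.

Hunk 1: at line 1 remove [fkbib,liu,kjlz] add [bvvhy,hxr] -> 12 lines: rzc ispgu bvvhy hxr ygxc yxbe geoae sqk mrhl dlb vtyfm wpe
Hunk 2: at line 9 remove [dlb,vtyfm] add [xsk] -> 11 lines: rzc ispgu bvvhy hxr ygxc yxbe geoae sqk mrhl xsk wpe
Hunk 3: at line 6 remove [sqk,mrhl] add [zysa,miyvg,eyqb] -> 12 lines: rzc ispgu bvvhy hxr ygxc yxbe geoae zysa miyvg eyqb xsk wpe
Hunk 4: at line 5 remove [yxbe] add [orb,zia] -> 13 lines: rzc ispgu bvvhy hxr ygxc orb zia geoae zysa miyvg eyqb xsk wpe
Hunk 5: at line 1 remove [ispgu,bvvhy] add [xgpwb,eud] -> 13 lines: rzc xgpwb eud hxr ygxc orb zia geoae zysa miyvg eyqb xsk wpe
Final line 1: rzc

Answer: rzc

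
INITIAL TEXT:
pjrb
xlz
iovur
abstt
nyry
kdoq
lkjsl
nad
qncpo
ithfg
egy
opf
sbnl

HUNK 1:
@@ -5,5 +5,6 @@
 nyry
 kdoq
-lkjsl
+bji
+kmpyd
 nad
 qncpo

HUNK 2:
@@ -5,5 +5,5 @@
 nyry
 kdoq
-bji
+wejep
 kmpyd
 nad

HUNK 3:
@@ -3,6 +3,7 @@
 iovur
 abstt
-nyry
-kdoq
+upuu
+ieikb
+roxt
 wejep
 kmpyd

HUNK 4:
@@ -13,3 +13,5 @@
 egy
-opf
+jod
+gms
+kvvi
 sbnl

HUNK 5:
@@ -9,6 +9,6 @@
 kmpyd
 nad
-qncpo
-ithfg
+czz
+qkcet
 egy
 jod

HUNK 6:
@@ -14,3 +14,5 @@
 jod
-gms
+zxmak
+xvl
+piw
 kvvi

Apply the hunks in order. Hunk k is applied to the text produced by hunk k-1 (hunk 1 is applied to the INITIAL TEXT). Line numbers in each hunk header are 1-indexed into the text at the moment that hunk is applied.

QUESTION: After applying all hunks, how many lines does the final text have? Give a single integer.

Answer: 19

Derivation:
Hunk 1: at line 5 remove [lkjsl] add [bji,kmpyd] -> 14 lines: pjrb xlz iovur abstt nyry kdoq bji kmpyd nad qncpo ithfg egy opf sbnl
Hunk 2: at line 5 remove [bji] add [wejep] -> 14 lines: pjrb xlz iovur abstt nyry kdoq wejep kmpyd nad qncpo ithfg egy opf sbnl
Hunk 3: at line 3 remove [nyry,kdoq] add [upuu,ieikb,roxt] -> 15 lines: pjrb xlz iovur abstt upuu ieikb roxt wejep kmpyd nad qncpo ithfg egy opf sbnl
Hunk 4: at line 13 remove [opf] add [jod,gms,kvvi] -> 17 lines: pjrb xlz iovur abstt upuu ieikb roxt wejep kmpyd nad qncpo ithfg egy jod gms kvvi sbnl
Hunk 5: at line 9 remove [qncpo,ithfg] add [czz,qkcet] -> 17 lines: pjrb xlz iovur abstt upuu ieikb roxt wejep kmpyd nad czz qkcet egy jod gms kvvi sbnl
Hunk 6: at line 14 remove [gms] add [zxmak,xvl,piw] -> 19 lines: pjrb xlz iovur abstt upuu ieikb roxt wejep kmpyd nad czz qkcet egy jod zxmak xvl piw kvvi sbnl
Final line count: 19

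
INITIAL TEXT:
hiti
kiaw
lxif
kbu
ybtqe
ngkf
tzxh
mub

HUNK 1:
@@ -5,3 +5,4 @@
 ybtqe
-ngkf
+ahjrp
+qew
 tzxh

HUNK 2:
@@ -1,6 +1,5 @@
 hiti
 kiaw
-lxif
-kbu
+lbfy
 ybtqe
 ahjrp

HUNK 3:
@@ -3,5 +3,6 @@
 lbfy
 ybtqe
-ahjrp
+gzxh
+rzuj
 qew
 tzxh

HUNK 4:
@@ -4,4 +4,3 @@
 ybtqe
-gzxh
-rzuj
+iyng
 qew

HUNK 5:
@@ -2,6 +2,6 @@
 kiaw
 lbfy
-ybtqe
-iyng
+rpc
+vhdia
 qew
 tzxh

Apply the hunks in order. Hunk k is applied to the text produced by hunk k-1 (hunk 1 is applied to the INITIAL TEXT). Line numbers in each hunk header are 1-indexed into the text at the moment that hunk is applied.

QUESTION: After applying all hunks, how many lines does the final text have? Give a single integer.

Hunk 1: at line 5 remove [ngkf] add [ahjrp,qew] -> 9 lines: hiti kiaw lxif kbu ybtqe ahjrp qew tzxh mub
Hunk 2: at line 1 remove [lxif,kbu] add [lbfy] -> 8 lines: hiti kiaw lbfy ybtqe ahjrp qew tzxh mub
Hunk 3: at line 3 remove [ahjrp] add [gzxh,rzuj] -> 9 lines: hiti kiaw lbfy ybtqe gzxh rzuj qew tzxh mub
Hunk 4: at line 4 remove [gzxh,rzuj] add [iyng] -> 8 lines: hiti kiaw lbfy ybtqe iyng qew tzxh mub
Hunk 5: at line 2 remove [ybtqe,iyng] add [rpc,vhdia] -> 8 lines: hiti kiaw lbfy rpc vhdia qew tzxh mub
Final line count: 8

Answer: 8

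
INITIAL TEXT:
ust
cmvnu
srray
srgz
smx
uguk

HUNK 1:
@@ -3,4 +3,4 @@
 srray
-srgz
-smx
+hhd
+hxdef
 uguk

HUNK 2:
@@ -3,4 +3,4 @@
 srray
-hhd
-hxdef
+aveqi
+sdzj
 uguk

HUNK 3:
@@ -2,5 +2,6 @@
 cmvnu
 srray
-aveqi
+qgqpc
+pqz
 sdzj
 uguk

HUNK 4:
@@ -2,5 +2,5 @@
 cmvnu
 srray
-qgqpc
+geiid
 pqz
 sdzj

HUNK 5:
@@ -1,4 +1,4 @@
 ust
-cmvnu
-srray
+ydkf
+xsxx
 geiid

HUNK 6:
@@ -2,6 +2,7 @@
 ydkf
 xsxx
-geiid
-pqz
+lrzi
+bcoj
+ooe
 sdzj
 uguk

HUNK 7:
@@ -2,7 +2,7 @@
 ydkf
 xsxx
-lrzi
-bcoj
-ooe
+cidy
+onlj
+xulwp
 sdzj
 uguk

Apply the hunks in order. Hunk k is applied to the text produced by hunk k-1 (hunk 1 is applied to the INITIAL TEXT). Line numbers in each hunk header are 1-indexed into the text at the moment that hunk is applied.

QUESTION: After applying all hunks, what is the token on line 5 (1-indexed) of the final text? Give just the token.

Hunk 1: at line 3 remove [srgz,smx] add [hhd,hxdef] -> 6 lines: ust cmvnu srray hhd hxdef uguk
Hunk 2: at line 3 remove [hhd,hxdef] add [aveqi,sdzj] -> 6 lines: ust cmvnu srray aveqi sdzj uguk
Hunk 3: at line 2 remove [aveqi] add [qgqpc,pqz] -> 7 lines: ust cmvnu srray qgqpc pqz sdzj uguk
Hunk 4: at line 2 remove [qgqpc] add [geiid] -> 7 lines: ust cmvnu srray geiid pqz sdzj uguk
Hunk 5: at line 1 remove [cmvnu,srray] add [ydkf,xsxx] -> 7 lines: ust ydkf xsxx geiid pqz sdzj uguk
Hunk 6: at line 2 remove [geiid,pqz] add [lrzi,bcoj,ooe] -> 8 lines: ust ydkf xsxx lrzi bcoj ooe sdzj uguk
Hunk 7: at line 2 remove [lrzi,bcoj,ooe] add [cidy,onlj,xulwp] -> 8 lines: ust ydkf xsxx cidy onlj xulwp sdzj uguk
Final line 5: onlj

Answer: onlj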